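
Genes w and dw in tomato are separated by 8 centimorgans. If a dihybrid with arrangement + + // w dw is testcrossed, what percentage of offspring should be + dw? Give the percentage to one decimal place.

4.0%

A map distance of 8 centimorgans corresponds to a recombination frequency of 0.080.
The F1 is + + / w dw, so + dw is a recombinant gamete class with expected frequency r/2 = 0.080/2 = 0.0400.
That is 0.0400 = 4.0% of the progeny.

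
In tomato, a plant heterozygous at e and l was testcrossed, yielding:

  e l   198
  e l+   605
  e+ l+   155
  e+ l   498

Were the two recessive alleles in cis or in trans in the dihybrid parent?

trans

The two most frequent classes are e+ l (498) and e l+ (605); these are the parental (non-recombinant) types.
So the F1 carried e+ l on one chromosome and e l+ on the other — the recessive alleles are on opposite chromosomes (trans / repulsion).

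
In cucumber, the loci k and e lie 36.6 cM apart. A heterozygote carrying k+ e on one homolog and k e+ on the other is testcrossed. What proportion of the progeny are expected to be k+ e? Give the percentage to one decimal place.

31.7%

A map distance of 36.6 cM corresponds to a recombination frequency of 0.366.
The F1 is k+ e / k e+, so k+ e is a parental gamete class with expected frequency (1 − r)/2 = 0.634/2 = 0.3170.
That is 0.3170 = 31.7% of the progeny.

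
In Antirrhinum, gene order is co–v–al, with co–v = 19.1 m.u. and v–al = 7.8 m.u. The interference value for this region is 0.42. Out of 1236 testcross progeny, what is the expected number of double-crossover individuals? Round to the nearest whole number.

11

Map distances give recombination frequencies of 0.191 and 0.078 for the two intervals.
With interference 0.42 (so coincidence = 0.58), expected double-crossover frequency = 0.191 × 0.078 × 0.58 = 0.00864.
Expected number = 0.00864 × 1236 = 10.68 ≈ 11.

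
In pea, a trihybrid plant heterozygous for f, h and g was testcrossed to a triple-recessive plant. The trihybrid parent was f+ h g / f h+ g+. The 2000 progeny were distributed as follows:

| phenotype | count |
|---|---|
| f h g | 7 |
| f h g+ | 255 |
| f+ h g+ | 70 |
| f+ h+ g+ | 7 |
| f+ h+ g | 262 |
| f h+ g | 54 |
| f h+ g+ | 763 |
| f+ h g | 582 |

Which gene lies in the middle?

f

The two rarest classes, f h g and f+ h+ g+, are the double crossovers. Comparing them with the parentals, only the f allele has switched, so f is the middle locus and the order is g – f – h.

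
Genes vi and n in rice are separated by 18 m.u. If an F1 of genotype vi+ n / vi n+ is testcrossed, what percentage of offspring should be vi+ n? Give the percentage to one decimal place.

41.0%

A map distance of 18 m.u. corresponds to a recombination frequency of 0.180.
The F1 is vi+ n / vi n+, so vi+ n is a parental gamete class with expected frequency (1 − r)/2 = 0.820/2 = 0.4100.
That is 0.4100 = 41.0% of the progeny.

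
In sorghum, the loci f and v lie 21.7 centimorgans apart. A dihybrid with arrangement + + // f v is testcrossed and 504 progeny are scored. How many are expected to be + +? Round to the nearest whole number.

A map distance of 21.7 centimorgans corresponds to a recombination frequency of 0.217.
The F1 is + + / f v, so + + is a parental gamete class with expected frequency (1 − r)/2 = 0.783/2 = 0.3915.
Expected number = 0.3915 × 504 = 197.32 ≈ 197.

197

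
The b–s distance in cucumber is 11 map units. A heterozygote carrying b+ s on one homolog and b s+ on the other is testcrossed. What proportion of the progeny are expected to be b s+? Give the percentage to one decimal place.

44.5%

A map distance of 11 map units corresponds to a recombination frequency of 0.110.
The F1 is b+ s / b s+, so b s+ is a parental gamete class with expected frequency (1 − r)/2 = 0.890/2 = 0.4450.
That is 0.4450 = 44.5% of the progeny.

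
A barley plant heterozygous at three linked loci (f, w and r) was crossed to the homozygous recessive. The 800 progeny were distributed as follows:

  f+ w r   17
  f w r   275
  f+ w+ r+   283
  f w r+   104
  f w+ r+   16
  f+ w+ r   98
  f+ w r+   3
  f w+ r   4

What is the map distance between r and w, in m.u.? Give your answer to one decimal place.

The two most frequent reciprocal classes, f w r and f+ w+ r+, are the parental types, so the F1 was f w r / f+ w+ r+.
The two rarest classes, f w+ r and f+ w r+, are the double crossovers. Comparing them with the parentals, only the w allele has switched, so w is the middle locus and the order is r – w – f.
Crossovers in the r–w interval produce the single-crossover classes f w r+ and f+ w+ r (104 + 98 = 202) plus the double crossovers (7).
RF(r–w) = (202 + 7) / 800 = 209/800 = 0.2612 → 26.1 m.u.

26.1 m.u.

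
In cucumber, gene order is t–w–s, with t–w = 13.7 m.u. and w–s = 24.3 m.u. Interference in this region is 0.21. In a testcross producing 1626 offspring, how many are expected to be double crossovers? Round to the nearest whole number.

43

Map distances give recombination frequencies of 0.137 and 0.243 for the two intervals.
With interference 0.21 (so coincidence = 0.79), expected double-crossover frequency = 0.137 × 0.243 × 0.79 = 0.02630.
Expected number = 0.02630 × 1626 = 42.76 ≈ 43.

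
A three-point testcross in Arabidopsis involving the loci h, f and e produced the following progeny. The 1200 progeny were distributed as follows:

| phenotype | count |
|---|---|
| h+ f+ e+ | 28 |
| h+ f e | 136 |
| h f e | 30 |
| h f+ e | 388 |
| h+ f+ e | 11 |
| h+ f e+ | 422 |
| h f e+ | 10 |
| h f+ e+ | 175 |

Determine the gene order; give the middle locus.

h

The two most frequent reciprocal classes, h f+ e and h+ f e+, are the parental types, so the F1 was h f+ e / h+ f e+.
The two rarest classes, h+ f+ e and h f e+, are the double crossovers. Comparing them with the parentals, only the h allele has switched, so h is the middle locus and the order is f – h – e.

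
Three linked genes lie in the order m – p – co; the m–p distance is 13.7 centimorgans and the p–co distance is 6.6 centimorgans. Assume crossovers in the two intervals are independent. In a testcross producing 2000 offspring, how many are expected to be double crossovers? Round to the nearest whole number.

18

Map distances give recombination frequencies of 0.137 and 0.066 for the two intervals.
With no interference, expected double-crossover frequency = 0.137 × 0.066 = 0.00904.
Expected number = 0.00904 × 2000 = 18.08 ≈ 18.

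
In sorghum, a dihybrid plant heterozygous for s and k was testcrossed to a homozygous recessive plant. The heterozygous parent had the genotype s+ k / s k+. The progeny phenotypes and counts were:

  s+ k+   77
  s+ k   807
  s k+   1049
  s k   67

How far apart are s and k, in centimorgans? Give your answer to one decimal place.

7.2 centimorgans

The recombinant classes are s+ k+ and s k: 77 + 67 = 144.
Recombination frequency = 144/2000 = 0.0720 ≈ 7.2%, i.e. 7.2 centimorgans.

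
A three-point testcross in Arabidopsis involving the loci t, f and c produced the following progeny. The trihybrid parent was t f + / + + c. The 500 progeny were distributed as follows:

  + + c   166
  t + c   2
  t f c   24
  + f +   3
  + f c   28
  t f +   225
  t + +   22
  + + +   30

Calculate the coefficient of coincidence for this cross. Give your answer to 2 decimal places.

0.77

The two rarest classes, + f + and t + c, are the double crossovers. Comparing them with the parentals, only the t allele has switched, so t is the middle locus and the order is f – t – c.
f–t: (50 + 5)/500 = 0.1100; t–c: (54 + 5)/500 = 0.1180.
Expected DCO frequency = 0.1100 × 0.1180 ≈ 0.01298; observed = 5/500 ≈ 0.01000.
Coefficient of coincidence = 0.01000/0.01298 ≈ 0.77.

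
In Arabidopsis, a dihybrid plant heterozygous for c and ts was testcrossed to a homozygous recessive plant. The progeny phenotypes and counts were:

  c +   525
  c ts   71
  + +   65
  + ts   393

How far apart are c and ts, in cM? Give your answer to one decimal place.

12.9 cM

The two most frequent classes, + ts (393) and c + (525), are the parental types, so the F1 was + ts / c +.
The recombinant classes are + + and c ts: 65 + 71 = 136.
Recombination frequency = 136/1054 = 0.1290 ≈ 12.9%, i.e. 12.9 cM.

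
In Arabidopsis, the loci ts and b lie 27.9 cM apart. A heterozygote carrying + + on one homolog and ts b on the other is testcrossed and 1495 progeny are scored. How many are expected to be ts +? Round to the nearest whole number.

209

A map distance of 27.9 cM corresponds to a recombination frequency of 0.279.
The F1 is + + / ts b, so ts + is a recombinant gamete class with expected frequency r/2 = 0.279/2 = 0.1395.
Expected number = 0.1395 × 1495 = 208.55 ≈ 209.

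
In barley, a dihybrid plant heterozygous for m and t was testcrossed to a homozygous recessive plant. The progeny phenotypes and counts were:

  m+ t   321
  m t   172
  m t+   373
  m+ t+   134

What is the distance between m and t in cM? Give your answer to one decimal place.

30.6 cM

The two most frequent classes, m+ t (321) and m t+ (373), are the parental types, so the F1 was m+ t / m t+.
The recombinant classes are m+ t+ and m t: 134 + 172 = 306.
Recombination frequency = 306/1000 = 0.3060 ≈ 30.6%, i.e. 30.6 cM.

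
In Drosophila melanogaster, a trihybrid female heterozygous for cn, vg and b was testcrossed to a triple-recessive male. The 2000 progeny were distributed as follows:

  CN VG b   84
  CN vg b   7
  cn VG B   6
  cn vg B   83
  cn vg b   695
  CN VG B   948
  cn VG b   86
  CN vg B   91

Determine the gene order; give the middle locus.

cn

The two most frequent reciprocal classes, CN VG B and cn vg b, are the parental types, so the F1 was CN VG B / cn vg b.
The two rarest classes, cn VG B and CN vg b, are the double crossovers. Comparing them with the parentals, only the cn allele has switched, so cn is the middle locus and the order is b – cn – vg.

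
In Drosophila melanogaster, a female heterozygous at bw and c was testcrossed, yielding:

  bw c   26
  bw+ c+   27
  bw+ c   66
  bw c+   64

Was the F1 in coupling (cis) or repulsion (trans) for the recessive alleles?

The two most frequent classes are bw+ c (66) and bw c+ (64); these are the parental (non-recombinant) types.
So the F1 carried bw+ c on one chromosome and bw c+ on the other — the recessive alleles are on opposite chromosomes (trans / repulsion).

trans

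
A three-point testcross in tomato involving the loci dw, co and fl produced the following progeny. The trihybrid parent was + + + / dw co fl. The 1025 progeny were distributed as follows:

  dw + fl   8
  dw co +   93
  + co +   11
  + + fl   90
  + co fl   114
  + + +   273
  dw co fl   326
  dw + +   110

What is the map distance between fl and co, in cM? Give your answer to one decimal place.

The two rarest classes, + co + and dw + fl, are the double crossovers. Comparing them with the parentals, only the co allele has switched, so co is the middle locus and the order is dw – co – fl.
Crossovers in the co–fl interval produce the single-crossover classes + + fl and dw co + (90 + 93 = 183) plus the double crossovers (19).
RF(co–fl) = (183 + 19) / 1025 = 202/1025 = 0.1971 → 19.7 cM.

19.7 cM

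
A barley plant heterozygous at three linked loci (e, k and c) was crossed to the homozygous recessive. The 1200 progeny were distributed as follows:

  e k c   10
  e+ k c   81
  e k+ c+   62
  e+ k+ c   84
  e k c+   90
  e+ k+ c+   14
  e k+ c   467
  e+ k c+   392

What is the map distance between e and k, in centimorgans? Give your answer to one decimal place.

The two most frequent reciprocal classes, e k+ c and e+ k c+, are the parental types, so the F1 was e k+ c / e+ k c+.
The two rarest classes, e k c and e+ k+ c+, are the double crossovers. Comparing them with the parentals, only the k allele has switched, so k is the middle locus and the order is c – k – e.
Crossovers in the k–e interval produce the single-crossover classes e+ k+ c and e k c+ (84 + 90 = 174) plus the double crossovers (24).
RF(k–e) = (174 + 24) / 1200 = 198/1200 = 0.1650 → 16.5 centimorgans.

16.5 centimorgans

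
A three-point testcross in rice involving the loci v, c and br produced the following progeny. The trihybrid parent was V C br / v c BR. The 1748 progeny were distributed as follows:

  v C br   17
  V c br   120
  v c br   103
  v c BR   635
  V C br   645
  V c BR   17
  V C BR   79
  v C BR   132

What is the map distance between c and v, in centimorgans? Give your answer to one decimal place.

16.4 centimorgans

The two rarest classes, v C br and V c BR, are the double crossovers. Comparing them with the parentals, only the v allele has switched, so v is the middle locus and the order is c – v – br.
Crossovers in the c–v interval produce the single-crossover classes V c br and v C BR (120 + 132 = 252) plus the double crossovers (34).
RF(c–v) = (252 + 34) / 1748 = 286/1748 = 0.1636 → 16.4 centimorgans.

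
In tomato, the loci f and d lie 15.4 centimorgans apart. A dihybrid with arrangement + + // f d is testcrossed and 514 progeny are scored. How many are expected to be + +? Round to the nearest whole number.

A map distance of 15.4 centimorgans corresponds to a recombination frequency of 0.154.
The F1 is + + / f d, so + + is a parental gamete class with expected frequency (1 − r)/2 = 0.846/2 = 0.4230.
Expected number = 0.4230 × 514 = 217.42 ≈ 217.

217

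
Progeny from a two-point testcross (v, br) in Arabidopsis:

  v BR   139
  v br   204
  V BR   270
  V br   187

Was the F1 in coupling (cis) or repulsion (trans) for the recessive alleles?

The two most frequent classes are V BR (270) and v br (204); these are the parental (non-recombinant) types.
So the F1 carried V BR on one chromosome and v br on the other — the recessive alleles are on the same chromosome (cis / coupling).

cis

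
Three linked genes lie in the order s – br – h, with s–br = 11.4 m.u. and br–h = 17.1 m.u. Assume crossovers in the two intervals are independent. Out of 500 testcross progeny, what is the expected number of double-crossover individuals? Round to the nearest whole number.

Map distances give recombination frequencies of 0.114 and 0.171 for the two intervals.
With no interference, expected double-crossover frequency = 0.114 × 0.171 = 0.01949.
Expected number = 0.01949 × 500 = 9.75 ≈ 10.

10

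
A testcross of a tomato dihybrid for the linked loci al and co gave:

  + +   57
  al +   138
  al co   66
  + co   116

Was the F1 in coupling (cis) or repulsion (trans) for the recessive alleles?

The two most frequent classes are + co (116) and al + (138); these are the parental (non-recombinant) types.
So the F1 carried + co on one chromosome and al + on the other — the recessive alleles are on opposite chromosomes (trans / repulsion).

trans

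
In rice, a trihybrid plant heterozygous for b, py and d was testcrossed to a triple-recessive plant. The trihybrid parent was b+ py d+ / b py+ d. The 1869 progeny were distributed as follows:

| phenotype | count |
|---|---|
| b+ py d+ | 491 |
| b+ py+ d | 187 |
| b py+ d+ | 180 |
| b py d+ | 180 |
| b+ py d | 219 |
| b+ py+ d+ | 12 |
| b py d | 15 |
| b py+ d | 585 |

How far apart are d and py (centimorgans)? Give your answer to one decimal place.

22.8 centimorgans

The two rarest classes, b+ py+ d+ and b py d, are the double crossovers. Comparing them with the parentals, only the py allele has switched, so py is the middle locus and the order is d – py – b.
Crossovers in the d–py interval produce the single-crossover classes b+ py d and b py+ d+ (219 + 180 = 399) plus the double crossovers (27).
RF(d–py) = (399 + 27) / 1869 = 426/1869 = 0.2279 → 22.8 centimorgans.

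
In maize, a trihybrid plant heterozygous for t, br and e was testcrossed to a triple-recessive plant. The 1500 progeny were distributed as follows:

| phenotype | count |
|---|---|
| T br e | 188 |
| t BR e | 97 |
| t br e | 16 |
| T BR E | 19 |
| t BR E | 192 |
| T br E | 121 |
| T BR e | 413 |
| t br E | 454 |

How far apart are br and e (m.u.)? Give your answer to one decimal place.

The two most frequent reciprocal classes, t br E and T BR e, are the parental types, so the F1 was t br E / T BR e.
The two rarest classes, t br e and T BR E, are the double crossovers. Comparing them with the parentals, only the e allele has switched, so e is the middle locus and the order is br – e – t.
Crossovers in the br–e interval produce the single-crossover classes t BR E and T br e (192 + 188 = 380) plus the double crossovers (35).
RF(br–e) = (380 + 35) / 1500 = 415/1500 = 0.2767 → 27.7 m.u.

27.7 m.u.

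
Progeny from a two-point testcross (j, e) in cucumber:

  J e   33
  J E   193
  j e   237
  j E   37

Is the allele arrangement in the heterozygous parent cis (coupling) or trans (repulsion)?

The two most frequent classes are J E (193) and j e (237); these are the parental (non-recombinant) types.
So the F1 carried J E on one chromosome and j e on the other — the recessive alleles are on the same chromosome (cis / coupling).

cis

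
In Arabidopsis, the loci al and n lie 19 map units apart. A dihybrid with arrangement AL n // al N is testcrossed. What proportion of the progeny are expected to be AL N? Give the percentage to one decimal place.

A map distance of 19 map units corresponds to a recombination frequency of 0.190.
The F1 is AL n / al N, so AL N is a recombinant gamete class with expected frequency r/2 = 0.190/2 = 0.0950.
That is 0.0950 = 9.5% of the progeny.

9.5%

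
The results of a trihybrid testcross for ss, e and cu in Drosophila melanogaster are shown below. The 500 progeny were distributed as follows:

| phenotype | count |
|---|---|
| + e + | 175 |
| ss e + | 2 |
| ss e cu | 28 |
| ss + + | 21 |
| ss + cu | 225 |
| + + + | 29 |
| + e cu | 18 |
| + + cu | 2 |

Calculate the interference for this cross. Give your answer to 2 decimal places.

0.24

The two most frequent reciprocal classes, ss + cu and + e +, are the parental types, so the F1 was ss + cu / + e +.
The two rarest classes, + + cu and ss e +, are the double crossovers. Comparing them with the parentals, only the ss allele has switched, so ss is the middle locus and the order is e – ss – cu.
e–ss: (57 + 4)/500 = 0.1220; ss–cu: (39 + 4)/500 = 0.0860.
Expected DCO frequency = 0.1220 × 0.0860 ≈ 0.01049; observed = 4/500 ≈ 0.00800.
Coefficient of coincidence = 0.00800/0.01049 ≈ 0.76; interference = 1 − 0.76 = 0.24.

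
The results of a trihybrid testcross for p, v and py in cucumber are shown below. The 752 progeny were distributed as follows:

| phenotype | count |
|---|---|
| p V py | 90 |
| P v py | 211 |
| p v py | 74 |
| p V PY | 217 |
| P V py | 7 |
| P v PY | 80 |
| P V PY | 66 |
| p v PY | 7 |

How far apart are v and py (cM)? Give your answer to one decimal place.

The two most frequent reciprocal classes, P v py and p V PY, are the parental types, so the F1 was P v py / p V PY.
The two rarest classes, P V py and p v PY, are the double crossovers. Comparing them with the parentals, only the v allele has switched, so v is the middle locus and the order is p – v – py.
Crossovers in the v–py interval produce the single-crossover classes P v PY and p V py (80 + 90 = 170) plus the double crossovers (14).
RF(v–py) = (170 + 14) / 752 = 184/752 = 0.2447 → 24.5 cM.

24.5 cM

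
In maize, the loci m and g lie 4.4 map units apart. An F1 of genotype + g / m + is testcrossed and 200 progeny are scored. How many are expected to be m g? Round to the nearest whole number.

A map distance of 4.4 map units corresponds to a recombination frequency of 0.044.
The F1 is + g / m +, so m g is a recombinant gamete class with expected frequency r/2 = 0.044/2 = 0.0220.
Expected number = 0.0220 × 200 = 4.40 ≈ 4.

4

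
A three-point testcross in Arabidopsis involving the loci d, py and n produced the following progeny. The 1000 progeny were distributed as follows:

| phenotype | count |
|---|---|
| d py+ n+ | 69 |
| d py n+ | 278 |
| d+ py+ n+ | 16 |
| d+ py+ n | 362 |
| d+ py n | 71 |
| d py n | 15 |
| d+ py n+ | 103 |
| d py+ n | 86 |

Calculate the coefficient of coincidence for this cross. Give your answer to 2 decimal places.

The two most frequent reciprocal classes, d+ py+ n and d py n+, are the parental types, so the F1 was d+ py+ n / d py n+.
The two rarest classes, d+ py+ n+ and d py n, are the double crossovers. Comparing them with the parentals, only the n allele has switched, so n is the middle locus and the order is py – n – d.
py–n: (140 + 31)/1000 = 0.1710; n–d: (189 + 31)/1000 = 0.2200.
Expected DCO frequency = 0.1710 × 0.2200 ≈ 0.03762; observed = 31/1000 ≈ 0.03100.
Coefficient of coincidence = 0.03100/0.03762 ≈ 0.82.

0.82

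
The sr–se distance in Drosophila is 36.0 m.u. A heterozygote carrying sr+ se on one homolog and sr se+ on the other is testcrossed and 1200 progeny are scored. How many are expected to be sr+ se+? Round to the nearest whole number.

216

A map distance of 36.0 m.u. corresponds to a recombination frequency of 0.360.
The F1 is sr+ se / sr se+, so sr+ se+ is a recombinant gamete class with expected frequency r/2 = 0.360/2 = 0.1800.
Expected number = 0.1800 × 1200 = 216.00 ≈ 216.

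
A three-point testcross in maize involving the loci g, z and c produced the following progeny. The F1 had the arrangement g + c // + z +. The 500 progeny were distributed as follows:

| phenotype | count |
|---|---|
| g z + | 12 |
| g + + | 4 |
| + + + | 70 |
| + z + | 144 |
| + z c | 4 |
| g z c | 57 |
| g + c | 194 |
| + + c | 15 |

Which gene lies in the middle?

The two rarest classes, g + + and + z c, are the double crossovers. Comparing them with the parentals, only the c allele has switched, so c is the middle locus and the order is z – c – g.

c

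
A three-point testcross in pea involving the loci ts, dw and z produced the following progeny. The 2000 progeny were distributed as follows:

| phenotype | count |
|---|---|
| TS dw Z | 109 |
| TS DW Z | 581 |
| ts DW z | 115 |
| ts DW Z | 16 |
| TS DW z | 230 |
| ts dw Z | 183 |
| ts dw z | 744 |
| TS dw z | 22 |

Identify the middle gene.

The two most frequent reciprocal classes, TS DW Z and ts dw z, are the parental types, so the F1 was TS DW Z / ts dw z.
The two rarest classes, ts DW Z and TS dw z, are the double crossovers. Comparing them with the parentals, only the ts allele has switched, so ts is the middle locus and the order is dw – ts – z.

ts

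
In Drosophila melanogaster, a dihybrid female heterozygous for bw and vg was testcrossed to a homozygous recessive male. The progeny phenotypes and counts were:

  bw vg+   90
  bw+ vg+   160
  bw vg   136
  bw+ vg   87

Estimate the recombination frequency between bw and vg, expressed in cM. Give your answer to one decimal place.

37.4 cM

The two most frequent classes, bw+ vg+ (160) and bw vg (136), are the parental types, so the F1 was bw+ vg+ / bw vg.
The recombinant classes are bw+ vg and bw vg+: 87 + 90 = 177.
Recombination frequency = 177/473 = 0.3742 ≈ 37.4%, i.e. 37.4 cM.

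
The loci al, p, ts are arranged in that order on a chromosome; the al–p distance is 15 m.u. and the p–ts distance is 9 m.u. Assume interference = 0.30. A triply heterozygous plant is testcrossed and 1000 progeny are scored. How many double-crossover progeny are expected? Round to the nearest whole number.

Map distances give recombination frequencies of 0.150 and 0.090 for the two intervals.
With interference 0.30 (so coincidence = 0.70), expected double-crossover frequency = 0.150 × 0.090 × 0.70 = 0.00945.
Expected number = 0.00945 × 1000 = 9.45 ≈ 9.

9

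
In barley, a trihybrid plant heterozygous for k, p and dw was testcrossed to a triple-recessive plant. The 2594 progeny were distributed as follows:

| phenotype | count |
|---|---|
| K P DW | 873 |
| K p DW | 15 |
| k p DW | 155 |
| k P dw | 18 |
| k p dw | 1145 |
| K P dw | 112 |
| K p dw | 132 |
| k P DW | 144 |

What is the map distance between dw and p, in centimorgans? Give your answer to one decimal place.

11.6 centimorgans

The two most frequent reciprocal classes, K P DW and k p dw, are the parental types, so the F1 was K P DW / k p dw.
The two rarest classes, K p DW and k P dw, are the double crossovers. Comparing them with the parentals, only the p allele has switched, so p is the middle locus and the order is dw – p – k.
Crossovers in the dw–p interval produce the single-crossover classes K P dw and k p DW (112 + 155 = 267) plus the double crossovers (33).
RF(dw–p) = (267 + 33) / 2594 = 300/2594 = 0.1157 → 11.6 centimorgans.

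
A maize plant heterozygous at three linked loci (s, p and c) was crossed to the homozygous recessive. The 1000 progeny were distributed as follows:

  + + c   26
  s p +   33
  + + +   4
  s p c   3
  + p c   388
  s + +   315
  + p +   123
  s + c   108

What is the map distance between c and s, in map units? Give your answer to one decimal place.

23.8 map units

The two most frequent reciprocal classes, s + + and + p c, are the parental types, so the F1 was s + + / + p c.
The two rarest classes, + + + and s p c, are the double crossovers. Comparing them with the parentals, only the s allele has switched, so s is the middle locus and the order is p – s – c.
Crossovers in the s–c interval produce the single-crossover classes s + c and + p + (108 + 123 = 231) plus the double crossovers (7).
RF(s–c) = (231 + 7) / 1000 = 238/1000 = 0.2380 → 23.8 map units.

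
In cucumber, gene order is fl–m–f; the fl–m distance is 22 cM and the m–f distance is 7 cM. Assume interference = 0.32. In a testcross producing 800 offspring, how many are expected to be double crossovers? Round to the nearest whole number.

8

Map distances give recombination frequencies of 0.220 and 0.070 for the two intervals.
With interference 0.32 (so coincidence = 0.68), expected double-crossover frequency = 0.220 × 0.070 × 0.68 = 0.01047.
Expected number = 0.01047 × 800 = 8.38 ≈ 8.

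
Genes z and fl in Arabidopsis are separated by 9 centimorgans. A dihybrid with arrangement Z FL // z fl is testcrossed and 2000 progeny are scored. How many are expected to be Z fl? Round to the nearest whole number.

90

A map distance of 9 centimorgans corresponds to a recombination frequency of 0.090.
The F1 is Z FL / z fl, so Z fl is a recombinant gamete class with expected frequency r/2 = 0.090/2 = 0.0450.
Expected number = 0.0450 × 2000 = 90.00 ≈ 90.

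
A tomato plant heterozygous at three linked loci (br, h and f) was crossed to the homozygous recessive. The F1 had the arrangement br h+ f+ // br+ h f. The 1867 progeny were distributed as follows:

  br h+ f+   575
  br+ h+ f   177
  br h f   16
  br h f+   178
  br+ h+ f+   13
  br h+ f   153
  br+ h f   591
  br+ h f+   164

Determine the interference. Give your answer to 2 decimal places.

0.59

The two rarest classes, br+ h+ f+ and br h f, are the double crossovers. Comparing them with the parentals, only the br allele has switched, so br is the middle locus and the order is f – br – h.
f–br: (317 + 29)/1867 = 0.1853; br–h: (355 + 29)/1867 = 0.2057.
Expected DCO frequency = 0.1853 × 0.2057 ≈ 0.03812; observed = 29/1867 ≈ 0.01553.
Coefficient of coincidence = 0.01553/0.03812 ≈ 0.41; interference = 1 − 0.41 = 0.59.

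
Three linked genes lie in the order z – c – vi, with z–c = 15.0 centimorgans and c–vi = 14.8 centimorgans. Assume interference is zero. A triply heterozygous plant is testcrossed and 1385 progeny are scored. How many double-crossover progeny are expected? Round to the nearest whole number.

31

Map distances give recombination frequencies of 0.150 and 0.148 for the two intervals.
With no interference, expected double-crossover frequency = 0.150 × 0.148 = 0.02220.
Expected number = 0.02220 × 1385 = 30.75 ≈ 31.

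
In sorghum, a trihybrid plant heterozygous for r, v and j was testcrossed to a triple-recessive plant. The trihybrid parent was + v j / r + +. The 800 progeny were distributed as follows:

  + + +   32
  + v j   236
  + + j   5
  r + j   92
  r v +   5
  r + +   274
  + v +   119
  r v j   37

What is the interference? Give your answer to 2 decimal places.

0.54

The two rarest classes, + + j and r v +, are the double crossovers. Comparing them with the parentals, only the v allele has switched, so v is the middle locus and the order is j – v – r.
j–v: (211 + 10)/800 = 0.2762; v–r: (69 + 10)/800 = 0.0988.
Expected DCO frequency = 0.2762 × 0.0988 ≈ 0.02729; observed = 10/800 ≈ 0.01250.
Coefficient of coincidence = 0.01250/0.02729 ≈ 0.46; interference = 1 − 0.46 = 0.54.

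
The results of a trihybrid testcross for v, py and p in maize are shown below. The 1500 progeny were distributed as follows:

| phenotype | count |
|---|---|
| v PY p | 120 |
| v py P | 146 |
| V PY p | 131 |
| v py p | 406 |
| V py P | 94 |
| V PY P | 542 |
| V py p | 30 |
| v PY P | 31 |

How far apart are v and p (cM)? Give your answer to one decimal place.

The two most frequent reciprocal classes, V PY P and v py p, are the parental types, so the F1 was V PY P / v py p.
The two rarest classes, v PY P and V py p, are the double crossovers. Comparing them with the parentals, only the v allele has switched, so v is the middle locus and the order is py – v – p.
Crossovers in the v–p interval produce the single-crossover classes V PY p and v py P (131 + 146 = 277) plus the double crossovers (61).
RF(v–p) = (277 + 61) / 1500 = 338/1500 = 0.2253 → 22.5 cM.

22.5 cM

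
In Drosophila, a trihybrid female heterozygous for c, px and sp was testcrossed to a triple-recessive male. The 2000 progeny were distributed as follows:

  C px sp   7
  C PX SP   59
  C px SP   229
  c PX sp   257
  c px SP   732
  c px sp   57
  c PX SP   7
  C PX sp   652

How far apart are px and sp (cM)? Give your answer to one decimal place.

6.5 cM

The two most frequent reciprocal classes, c px SP and C PX sp, are the parental types, so the F1 was c px SP / C PX sp.
The two rarest classes, c PX SP and C px sp, are the double crossovers. Comparing them with the parentals, only the px allele has switched, so px is the middle locus and the order is c – px – sp.
Crossovers in the px–sp interval produce the single-crossover classes c px sp and C PX SP (57 + 59 = 116) plus the double crossovers (14).
RF(px–sp) = (116 + 14) / 2000 = 130/2000 = 0.0650 → 6.5 cM.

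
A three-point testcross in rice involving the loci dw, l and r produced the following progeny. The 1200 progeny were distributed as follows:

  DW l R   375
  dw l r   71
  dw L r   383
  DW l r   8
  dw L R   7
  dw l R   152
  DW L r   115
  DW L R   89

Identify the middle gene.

r

The two most frequent reciprocal classes, dw L r and DW l R, are the parental types, so the F1 was dw L r / DW l R.
The two rarest classes, dw L R and DW l r, are the double crossovers. Comparing them with the parentals, only the r allele has switched, so r is the middle locus and the order is dw – r – l.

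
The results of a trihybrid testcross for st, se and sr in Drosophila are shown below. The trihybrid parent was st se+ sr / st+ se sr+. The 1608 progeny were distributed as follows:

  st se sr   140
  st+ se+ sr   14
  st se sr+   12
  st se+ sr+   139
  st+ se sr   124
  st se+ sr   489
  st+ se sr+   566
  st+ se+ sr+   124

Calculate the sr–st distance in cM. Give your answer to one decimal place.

18.0 cM

The two rarest classes, st+ se+ sr and st se sr+, are the double crossovers. Comparing them with the parentals, only the st allele has switched, so st is the middle locus and the order is se – st – sr.
Crossovers in the st–sr interval produce the single-crossover classes st se+ sr+ and st+ se sr (139 + 124 = 263) plus the double crossovers (26).
RF(st–sr) = (263 + 26) / 1608 = 289/1608 = 0.1797 → 18.0 cM.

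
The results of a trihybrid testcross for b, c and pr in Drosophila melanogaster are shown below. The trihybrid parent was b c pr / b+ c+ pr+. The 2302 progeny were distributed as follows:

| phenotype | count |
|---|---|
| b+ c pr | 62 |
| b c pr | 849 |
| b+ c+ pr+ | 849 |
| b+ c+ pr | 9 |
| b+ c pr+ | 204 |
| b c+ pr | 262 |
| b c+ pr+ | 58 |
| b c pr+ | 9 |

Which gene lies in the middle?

pr

The two rarest classes, b c pr+ and b+ c+ pr, are the double crossovers. Comparing them with the parentals, only the pr allele has switched, so pr is the middle locus and the order is b – pr – c.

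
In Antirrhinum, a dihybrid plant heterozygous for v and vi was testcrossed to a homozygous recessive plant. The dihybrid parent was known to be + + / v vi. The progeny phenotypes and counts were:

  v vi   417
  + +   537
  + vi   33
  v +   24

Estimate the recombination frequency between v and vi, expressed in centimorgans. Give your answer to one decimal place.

The recombinant classes are + vi and v +: 33 + 24 = 57.
Recombination frequency = 57/1011 = 0.0564 ≈ 5.6%, i.e. 5.6 centimorgans.

5.6 centimorgans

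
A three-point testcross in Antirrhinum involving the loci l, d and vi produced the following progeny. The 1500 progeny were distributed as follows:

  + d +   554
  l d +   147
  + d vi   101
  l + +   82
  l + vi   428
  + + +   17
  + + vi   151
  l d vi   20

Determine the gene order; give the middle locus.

d

The two most frequent reciprocal classes, + d + and l + vi, are the parental types, so the F1 was + d + / l + vi.
The two rarest classes, + + + and l d vi, are the double crossovers. Comparing them with the parentals, only the d allele has switched, so d is the middle locus and the order is l – d – vi.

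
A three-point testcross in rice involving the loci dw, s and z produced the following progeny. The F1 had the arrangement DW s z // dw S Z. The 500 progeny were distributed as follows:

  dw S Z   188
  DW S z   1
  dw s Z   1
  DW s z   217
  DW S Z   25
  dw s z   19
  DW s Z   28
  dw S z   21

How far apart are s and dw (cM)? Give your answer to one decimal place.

The two rarest classes, DW S z and dw s Z, are the double crossovers. Comparing them with the parentals, only the s allele has switched, so s is the middle locus and the order is z – s – dw.
Crossovers in the s–dw interval produce the single-crossover classes dw s z and DW S Z (19 + 25 = 44) plus the double crossovers (2).
RF(s–dw) = (44 + 2) / 500 = 46/500 = 0.0920 → 9.2 cM.

9.2 cM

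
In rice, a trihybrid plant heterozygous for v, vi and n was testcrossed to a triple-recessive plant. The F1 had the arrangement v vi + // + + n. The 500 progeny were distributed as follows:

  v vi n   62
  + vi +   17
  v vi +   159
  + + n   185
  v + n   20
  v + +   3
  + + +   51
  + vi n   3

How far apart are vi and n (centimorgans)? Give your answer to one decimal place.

23.8 centimorgans

The two rarest classes, v + + and + vi n, are the double crossovers. Comparing them with the parentals, only the vi allele has switched, so vi is the middle locus and the order is v – vi – n.
Crossovers in the vi–n interval produce the single-crossover classes v vi n and + + + (62 + 51 = 113) plus the double crossovers (6).
RF(vi–n) = (113 + 6) / 500 = 119/500 = 0.2380 → 23.8 centimorgans.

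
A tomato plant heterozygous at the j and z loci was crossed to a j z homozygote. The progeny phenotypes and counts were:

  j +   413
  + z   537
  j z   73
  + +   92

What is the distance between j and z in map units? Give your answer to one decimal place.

The two most frequent classes, + z (537) and j + (413), are the parental types, so the F1 was + z / j +.
The recombinant classes are + + and j z: 92 + 73 = 165.
Recombination frequency = 165/1115 = 0.1480 ≈ 14.8%, i.e. 14.8 map units.

14.8 map units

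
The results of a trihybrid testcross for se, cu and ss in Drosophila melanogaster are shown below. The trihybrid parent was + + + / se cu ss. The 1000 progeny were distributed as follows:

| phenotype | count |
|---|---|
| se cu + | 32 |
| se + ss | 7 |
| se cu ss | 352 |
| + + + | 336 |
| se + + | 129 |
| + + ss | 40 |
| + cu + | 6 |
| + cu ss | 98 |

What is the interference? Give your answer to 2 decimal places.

0.36

The two rarest classes, + cu + and se + ss, are the double crossovers. Comparing them with the parentals, only the cu allele has switched, so cu is the middle locus and the order is se – cu – ss.
se–cu: (227 + 13)/1000 = 0.2400; cu–ss: (72 + 13)/1000 = 0.0850.
Expected DCO frequency = 0.2400 × 0.0850 ≈ 0.02040; observed = 13/1000 ≈ 0.01300.
Coefficient of coincidence = 0.01300/0.02040 ≈ 0.64; interference = 1 − 0.64 = 0.36.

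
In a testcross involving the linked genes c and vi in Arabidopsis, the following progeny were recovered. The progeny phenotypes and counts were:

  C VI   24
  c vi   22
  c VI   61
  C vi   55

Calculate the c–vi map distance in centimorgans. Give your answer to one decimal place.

28.4 centimorgans

The two most frequent classes, C vi (55) and c VI (61), are the parental types, so the F1 was C vi / c VI.
The recombinant classes are C VI and c vi: 24 + 22 = 46.
Recombination frequency = 46/162 = 0.2840 ≈ 28.4%, i.e. 28.4 centimorgans.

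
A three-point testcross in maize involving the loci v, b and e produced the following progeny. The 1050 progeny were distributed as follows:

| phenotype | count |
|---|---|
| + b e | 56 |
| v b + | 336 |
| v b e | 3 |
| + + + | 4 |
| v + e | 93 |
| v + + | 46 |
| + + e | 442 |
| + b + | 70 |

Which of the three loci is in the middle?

The two most frequent reciprocal classes, + + e and v b +, are the parental types, so the F1 was + + e / v b +.
The two rarest classes, + + + and v b e, are the double crossovers. Comparing them with the parentals, only the e allele has switched, so e is the middle locus and the order is v – e – b.

e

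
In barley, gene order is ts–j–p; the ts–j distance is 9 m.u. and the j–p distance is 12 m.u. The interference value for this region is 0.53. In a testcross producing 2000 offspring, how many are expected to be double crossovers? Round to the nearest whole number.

Map distances give recombination frequencies of 0.090 and 0.120 for the two intervals.
With interference 0.53 (so coincidence = 0.47), expected double-crossover frequency = 0.090 × 0.120 × 0.47 = 0.00508.
Expected number = 0.00508 × 2000 = 10.15 ≈ 10.

10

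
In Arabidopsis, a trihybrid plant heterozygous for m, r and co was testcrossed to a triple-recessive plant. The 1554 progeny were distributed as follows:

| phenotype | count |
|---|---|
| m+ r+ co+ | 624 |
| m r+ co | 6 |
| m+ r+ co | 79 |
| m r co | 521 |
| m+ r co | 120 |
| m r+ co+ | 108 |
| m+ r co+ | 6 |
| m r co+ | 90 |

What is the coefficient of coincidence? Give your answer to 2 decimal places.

The two most frequent reciprocal classes, m+ r+ co+ and m r co, are the parental types, so the F1 was m+ r+ co+ / m r co.
The two rarest classes, m+ r co+ and m r+ co, are the double crossovers. Comparing them with the parentals, only the r allele has switched, so r is the middle locus and the order is m – r – co.
m–r: (228 + 12)/1554 = 0.1544; r–co: (169 + 12)/1554 = 0.1165.
Expected DCO frequency = 0.1544 × 0.1165 ≈ 0.01799; observed = 12/1554 ≈ 0.00772.
Coefficient of coincidence = 0.00772/0.01799 ≈ 0.43.

0.43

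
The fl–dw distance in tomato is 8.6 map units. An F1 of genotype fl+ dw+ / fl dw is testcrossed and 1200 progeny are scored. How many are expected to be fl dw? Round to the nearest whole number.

A map distance of 8.6 map units corresponds to a recombination frequency of 0.086.
The F1 is fl+ dw+ / fl dw, so fl dw is a parental gamete class with expected frequency (1 − r)/2 = 0.914/2 = 0.4570.
Expected number = 0.4570 × 1200 = 548.40 ≈ 548.

548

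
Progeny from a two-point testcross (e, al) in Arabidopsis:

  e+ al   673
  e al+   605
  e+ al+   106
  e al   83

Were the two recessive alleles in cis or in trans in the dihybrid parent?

The two most frequent classes are e+ al (673) and e al+ (605); these are the parental (non-recombinant) types.
So the F1 carried e+ al on one chromosome and e al+ on the other — the recessive alleles are on opposite chromosomes (trans / repulsion).

trans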